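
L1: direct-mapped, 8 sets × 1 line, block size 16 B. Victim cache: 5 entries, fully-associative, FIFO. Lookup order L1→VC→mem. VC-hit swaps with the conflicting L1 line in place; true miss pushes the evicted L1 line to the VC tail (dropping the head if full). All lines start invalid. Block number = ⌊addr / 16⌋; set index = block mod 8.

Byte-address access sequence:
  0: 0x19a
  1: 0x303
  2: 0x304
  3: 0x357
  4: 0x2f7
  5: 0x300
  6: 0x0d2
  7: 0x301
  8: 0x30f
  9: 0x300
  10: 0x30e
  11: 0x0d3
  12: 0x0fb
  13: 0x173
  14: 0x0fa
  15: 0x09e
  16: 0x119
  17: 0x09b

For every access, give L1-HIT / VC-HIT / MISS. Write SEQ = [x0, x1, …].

#0 0x19a→b25/s1 MISS; vc=[]
#1 0x303→b48/s0 MISS; vc=[]
#2 0x304→b48/s0 L1-HIT; vc=[]
#3 0x357→b53/s5 MISS; vc=[]
#4 0x2f7→b47/s7 MISS; vc=[]
#5 0x300→b48/s0 L1-HIT; vc=[]
#6 0xd2→b13/s5 MISS; vc=[53]
#7 0x301→b48/s0 L1-HIT; vc=[53]
#8 0x30f→b48/s0 L1-HIT; vc=[53]
#9 0x300→b48/s0 L1-HIT; vc=[53]
#10 0x30e→b48/s0 L1-HIT; vc=[53]
#11 0xd3→b13/s5 L1-HIT; vc=[53]
#12 0xfb→b15/s7 MISS; vc=[53,47]
#13 0x173→b23/s7 MISS; vc=[53,47,15]
#14 0xfa→b15/s7 VC-HIT; vc=[53,47,23]
#15 0x9e→b9/s1 MISS; vc=[53,47,23,25]
#16 0x119→b17/s1 MISS; vc=[53,47,23,25,9]
#17 0x9b→b9/s1 VC-HIT; vc=[53,47,23,25,17]

SEQ = [MISS, MISS, L1-HIT, MISS, MISS, L1-HIT, MISS, L1-HIT, L1-HIT, L1-HIT, L1-HIT, L1-HIT, MISS, MISS, VC-HIT, MISS, MISS, VC-HIT]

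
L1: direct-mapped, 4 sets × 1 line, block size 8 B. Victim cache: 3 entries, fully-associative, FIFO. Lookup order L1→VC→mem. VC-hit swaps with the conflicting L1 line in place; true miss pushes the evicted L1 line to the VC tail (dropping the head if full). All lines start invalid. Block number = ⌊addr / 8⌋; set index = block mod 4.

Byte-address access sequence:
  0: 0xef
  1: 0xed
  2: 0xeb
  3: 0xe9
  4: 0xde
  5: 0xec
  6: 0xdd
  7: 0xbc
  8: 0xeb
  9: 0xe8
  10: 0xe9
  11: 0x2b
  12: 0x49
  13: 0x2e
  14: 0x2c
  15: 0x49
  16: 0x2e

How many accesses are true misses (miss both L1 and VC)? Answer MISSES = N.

MISSES = 5

0: 0xef (blk 29, set 1) → MISS  vc=[]
1: 0xed (blk 29, set 1) → L1-HIT  vc=[]
2: 0xeb (blk 29, set 1) → L1-HIT  vc=[]
3: 0xe9 (blk 29, set 1) → L1-HIT  vc=[]
4: 0xde (blk 27, set 3) → MISS  vc=[]
5: 0xec (blk 29, set 1) → L1-HIT  vc=[]
6: 0xdd (blk 27, set 3) → L1-HIT  vc=[]
7: 0xbc (blk 23, set 3) → MISS  vc=[27]
8: 0xeb (blk 29, set 1) → L1-HIT  vc=[27]
9: 0xe8 (blk 29, set 1) → L1-HIT  vc=[27]
10: 0xe9 (blk 29, set 1) → L1-HIT  vc=[27]
11: 0x2b (blk 5, set 1) → MISS  vc=[27, 29]
12: 0x49 (blk 9, set 1) → MISS  vc=[27, 29, 5]
13: 0x2e (blk 5, set 1) → VC-HIT  vc=[27, 29, 9]
14: 0x2c (blk 5, set 1) → L1-HIT  vc=[27, 29, 9]
15: 0x49 (blk 9, set 1) → VC-HIT  vc=[27, 29, 5]
16: 0x2e (blk 5, set 1) → VC-HIT  vc=[27, 29, 9]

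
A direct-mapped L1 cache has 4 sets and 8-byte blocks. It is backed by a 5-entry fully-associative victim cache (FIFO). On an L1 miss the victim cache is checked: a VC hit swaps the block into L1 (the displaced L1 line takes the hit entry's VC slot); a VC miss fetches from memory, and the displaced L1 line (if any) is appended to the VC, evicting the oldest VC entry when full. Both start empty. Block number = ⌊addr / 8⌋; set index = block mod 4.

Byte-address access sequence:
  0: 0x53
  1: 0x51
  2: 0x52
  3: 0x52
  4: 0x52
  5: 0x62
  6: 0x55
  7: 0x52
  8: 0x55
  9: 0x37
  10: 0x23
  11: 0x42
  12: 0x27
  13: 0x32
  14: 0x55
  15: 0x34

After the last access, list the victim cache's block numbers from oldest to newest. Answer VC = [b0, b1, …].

0: 0x53 (blk 10, set 2) → MISS  vc=[]
1: 0x51 (blk 10, set 2) → L1-HIT  vc=[]
2: 0x52 (blk 10, set 2) → L1-HIT  vc=[]
3: 0x52 (blk 10, set 2) → L1-HIT  vc=[]
4: 0x52 (blk 10, set 2) → L1-HIT  vc=[]
5: 0x62 (blk 12, set 0) → MISS  vc=[]
6: 0x55 (blk 10, set 2) → L1-HIT  vc=[]
7: 0x52 (blk 10, set 2) → L1-HIT  vc=[]
8: 0x55 (blk 10, set 2) → L1-HIT  vc=[]
9: 0x37 (blk 6, set 2) → MISS  vc=[10]
10: 0x23 (blk 4, set 0) → MISS  vc=[10, 12]
11: 0x42 (blk 8, set 0) → MISS  vc=[10, 12, 4]
12: 0x27 (blk 4, set 0) → VC-HIT  vc=[10, 12, 8]
13: 0x32 (blk 6, set 2) → L1-HIT  vc=[10, 12, 8]
14: 0x55 (blk 10, set 2) → VC-HIT  vc=[6, 12, 8]
15: 0x34 (blk 6, set 2) → VC-HIT  vc=[10, 12, 8]

VC = [10, 12, 8]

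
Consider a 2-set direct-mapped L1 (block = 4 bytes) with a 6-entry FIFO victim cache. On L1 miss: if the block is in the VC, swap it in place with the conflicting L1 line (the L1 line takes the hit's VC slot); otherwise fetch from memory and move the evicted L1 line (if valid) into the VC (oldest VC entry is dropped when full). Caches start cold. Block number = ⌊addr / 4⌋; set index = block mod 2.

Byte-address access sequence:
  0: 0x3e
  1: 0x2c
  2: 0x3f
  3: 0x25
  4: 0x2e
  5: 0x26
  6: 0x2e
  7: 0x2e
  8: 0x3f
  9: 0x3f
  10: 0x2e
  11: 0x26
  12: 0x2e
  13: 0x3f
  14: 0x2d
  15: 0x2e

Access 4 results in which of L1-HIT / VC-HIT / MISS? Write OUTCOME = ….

OUTCOME = VC-HIT

0: 0x3e (blk 15, set 1) → MISS  vc=[]
1: 0x2c (blk 11, set 1) → MISS  vc=[15]
2: 0x3f (blk 15, set 1) → VC-HIT  vc=[11]
3: 0x25 (blk 9, set 1) → MISS  vc=[11, 15]
4: 0x2e (blk 11, set 1) → VC-HIT  vc=[9, 15]
5: 0x26 (blk 9, set 1) → VC-HIT  vc=[11, 15]
6: 0x2e (blk 11, set 1) → VC-HIT  vc=[9, 15]
7: 0x2e (blk 11, set 1) → L1-HIT  vc=[9, 15]
8: 0x3f (blk 15, set 1) → VC-HIT  vc=[9, 11]
9: 0x3f (blk 15, set 1) → L1-HIT  vc=[9, 11]
10: 0x2e (blk 11, set 1) → VC-HIT  vc=[9, 15]
11: 0x26 (blk 9, set 1) → VC-HIT  vc=[11, 15]
12: 0x2e (blk 11, set 1) → VC-HIT  vc=[9, 15]
13: 0x3f (blk 15, set 1) → VC-HIT  vc=[9, 11]
14: 0x2d (blk 11, set 1) → VC-HIT  vc=[9, 15]
15: 0x2e (blk 11, set 1) → L1-HIT  vc=[9, 15]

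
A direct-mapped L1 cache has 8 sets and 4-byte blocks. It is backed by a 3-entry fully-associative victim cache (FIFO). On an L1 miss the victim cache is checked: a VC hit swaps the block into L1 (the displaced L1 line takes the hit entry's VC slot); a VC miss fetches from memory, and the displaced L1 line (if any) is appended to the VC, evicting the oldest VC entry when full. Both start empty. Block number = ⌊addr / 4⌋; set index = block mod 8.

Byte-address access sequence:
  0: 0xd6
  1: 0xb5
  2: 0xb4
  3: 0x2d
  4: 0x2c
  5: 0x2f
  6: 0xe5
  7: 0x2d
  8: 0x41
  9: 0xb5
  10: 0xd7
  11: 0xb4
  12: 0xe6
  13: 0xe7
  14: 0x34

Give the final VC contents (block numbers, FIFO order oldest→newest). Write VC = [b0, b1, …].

VC = [53, 45]

  [0] addr=0xd6 blk=53 s=5: MISS | VC []
  [1] addr=0xb5 blk=45 s=5: MISS | VC [53]
  [2] addr=0xb4 blk=45 s=5: L1-HIT | VC [53]
  [3] addr=0x2d blk=11 s=3: MISS | VC [53]
  [4] addr=0x2c blk=11 s=3: L1-HIT | VC [53]
  [5] addr=0x2f blk=11 s=3: L1-HIT | VC [53]
  [6] addr=0xe5 blk=57 s=1: MISS | VC [53]
  [7] addr=0x2d blk=11 s=3: L1-HIT | VC [53]
  [8] addr=0x41 blk=16 s=0: MISS | VC [53]
  [9] addr=0xb5 blk=45 s=5: L1-HIT | VC [53]
  [10] addr=0xd7 blk=53 s=5: VC-HIT | VC [45]
  [11] addr=0xb4 blk=45 s=5: VC-HIT | VC [53]
  [12] addr=0xe6 blk=57 s=1: L1-HIT | VC [53]
  [13] addr=0xe7 blk=57 s=1: L1-HIT | VC [53]
  [14] addr=0x34 blk=13 s=5: MISS | VC [53, 45]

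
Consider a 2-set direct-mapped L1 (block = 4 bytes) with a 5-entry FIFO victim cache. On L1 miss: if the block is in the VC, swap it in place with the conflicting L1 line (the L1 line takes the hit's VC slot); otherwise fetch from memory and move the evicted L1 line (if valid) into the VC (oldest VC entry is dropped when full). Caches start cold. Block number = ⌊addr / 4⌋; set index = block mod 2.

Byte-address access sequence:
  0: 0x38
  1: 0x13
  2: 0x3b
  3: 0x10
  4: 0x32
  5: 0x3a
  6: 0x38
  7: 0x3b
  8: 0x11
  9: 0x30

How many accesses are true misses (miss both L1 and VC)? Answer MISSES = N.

MISSES = 3

0: 0x38 (blk 14, set 0) → MISS  vc=[]
1: 0x13 (blk 4, set 0) → MISS  vc=[14]
2: 0x3b (blk 14, set 0) → VC-HIT  vc=[4]
3: 0x10 (blk 4, set 0) → VC-HIT  vc=[14]
4: 0x32 (blk 12, set 0) → MISS  vc=[14, 4]
5: 0x3a (blk 14, set 0) → VC-HIT  vc=[12, 4]
6: 0x38 (blk 14, set 0) → L1-HIT  vc=[12, 4]
7: 0x3b (blk 14, set 0) → L1-HIT  vc=[12, 4]
8: 0x11 (blk 4, set 0) → VC-HIT  vc=[12, 14]
9: 0x30 (blk 12, set 0) → VC-HIT  vc=[4, 14]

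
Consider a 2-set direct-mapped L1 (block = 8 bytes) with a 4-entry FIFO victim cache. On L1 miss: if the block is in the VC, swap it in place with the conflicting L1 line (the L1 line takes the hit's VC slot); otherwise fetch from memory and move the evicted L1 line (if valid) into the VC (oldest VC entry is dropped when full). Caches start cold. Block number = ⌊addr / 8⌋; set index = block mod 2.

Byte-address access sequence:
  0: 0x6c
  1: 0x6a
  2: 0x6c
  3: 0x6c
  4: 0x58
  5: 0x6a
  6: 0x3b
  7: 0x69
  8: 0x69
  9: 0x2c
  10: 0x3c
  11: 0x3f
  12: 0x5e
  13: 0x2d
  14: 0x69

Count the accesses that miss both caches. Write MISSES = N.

MISSES = 4

0: 0x6c (blk 13, set 1) → MISS  vc=[]
1: 0x6a (blk 13, set 1) → L1-HIT  vc=[]
2: 0x6c (blk 13, set 1) → L1-HIT  vc=[]
3: 0x6c (blk 13, set 1) → L1-HIT  vc=[]
4: 0x58 (blk 11, set 1) → MISS  vc=[13]
5: 0x6a (blk 13, set 1) → VC-HIT  vc=[11]
6: 0x3b (blk 7, set 1) → MISS  vc=[11, 13]
7: 0x69 (blk 13, set 1) → VC-HIT  vc=[11, 7]
8: 0x69 (blk 13, set 1) → L1-HIT  vc=[11, 7]
9: 0x2c (blk 5, set 1) → MISS  vc=[11, 7, 13]
10: 0x3c (blk 7, set 1) → VC-HIT  vc=[11, 5, 13]
11: 0x3f (blk 7, set 1) → L1-HIT  vc=[11, 5, 13]
12: 0x5e (blk 11, set 1) → VC-HIT  vc=[7, 5, 13]
13: 0x2d (blk 5, set 1) → VC-HIT  vc=[7, 11, 13]
14: 0x69 (blk 13, set 1) → VC-HIT  vc=[7, 11, 5]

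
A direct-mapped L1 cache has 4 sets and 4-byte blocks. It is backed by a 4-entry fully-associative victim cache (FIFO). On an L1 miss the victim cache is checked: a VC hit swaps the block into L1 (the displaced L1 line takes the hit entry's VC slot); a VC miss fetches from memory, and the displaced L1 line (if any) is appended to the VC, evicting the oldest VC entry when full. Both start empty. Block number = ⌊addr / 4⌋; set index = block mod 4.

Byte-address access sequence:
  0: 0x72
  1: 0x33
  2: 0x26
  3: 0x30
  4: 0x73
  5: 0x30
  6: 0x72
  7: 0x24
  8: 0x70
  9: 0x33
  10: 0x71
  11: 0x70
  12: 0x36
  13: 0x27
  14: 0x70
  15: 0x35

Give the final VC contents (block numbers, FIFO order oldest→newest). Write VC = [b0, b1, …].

VC = [12, 9]

#0 0x72→b28/s0 MISS; vc=[]
#1 0x33→b12/s0 MISS; vc=[28]
#2 0x26→b9/s1 MISS; vc=[28]
#3 0x30→b12/s0 L1-HIT; vc=[28]
#4 0x73→b28/s0 VC-HIT; vc=[12]
#5 0x30→b12/s0 VC-HIT; vc=[28]
#6 0x72→b28/s0 VC-HIT; vc=[12]
#7 0x24→b9/s1 L1-HIT; vc=[12]
#8 0x70→b28/s0 L1-HIT; vc=[12]
#9 0x33→b12/s0 VC-HIT; vc=[28]
#10 0x71→b28/s0 VC-HIT; vc=[12]
#11 0x70→b28/s0 L1-HIT; vc=[12]
#12 0x36→b13/s1 MISS; vc=[12,9]
#13 0x27→b9/s1 VC-HIT; vc=[12,13]
#14 0x70→b28/s0 L1-HIT; vc=[12,13]
#15 0x35→b13/s1 VC-HIT; vc=[12,9]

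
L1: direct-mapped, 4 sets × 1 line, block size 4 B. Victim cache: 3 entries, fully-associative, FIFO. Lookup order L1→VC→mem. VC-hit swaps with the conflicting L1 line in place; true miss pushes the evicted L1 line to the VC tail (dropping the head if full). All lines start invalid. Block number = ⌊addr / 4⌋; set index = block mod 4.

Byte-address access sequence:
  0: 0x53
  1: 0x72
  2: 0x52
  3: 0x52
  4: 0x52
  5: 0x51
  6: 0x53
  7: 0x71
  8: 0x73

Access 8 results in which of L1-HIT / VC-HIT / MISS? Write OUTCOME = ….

OUTCOME = L1-HIT

0: 0x53 (blk 20, set 0) → MISS  vc=[]
1: 0x72 (blk 28, set 0) → MISS  vc=[20]
2: 0x52 (blk 20, set 0) → VC-HIT  vc=[28]
3: 0x52 (blk 20, set 0) → L1-HIT  vc=[28]
4: 0x52 (blk 20, set 0) → L1-HIT  vc=[28]
5: 0x51 (blk 20, set 0) → L1-HIT  vc=[28]
6: 0x53 (blk 20, set 0) → L1-HIT  vc=[28]
7: 0x71 (blk 28, set 0) → VC-HIT  vc=[20]
8: 0x73 (blk 28, set 0) → L1-HIT  vc=[20]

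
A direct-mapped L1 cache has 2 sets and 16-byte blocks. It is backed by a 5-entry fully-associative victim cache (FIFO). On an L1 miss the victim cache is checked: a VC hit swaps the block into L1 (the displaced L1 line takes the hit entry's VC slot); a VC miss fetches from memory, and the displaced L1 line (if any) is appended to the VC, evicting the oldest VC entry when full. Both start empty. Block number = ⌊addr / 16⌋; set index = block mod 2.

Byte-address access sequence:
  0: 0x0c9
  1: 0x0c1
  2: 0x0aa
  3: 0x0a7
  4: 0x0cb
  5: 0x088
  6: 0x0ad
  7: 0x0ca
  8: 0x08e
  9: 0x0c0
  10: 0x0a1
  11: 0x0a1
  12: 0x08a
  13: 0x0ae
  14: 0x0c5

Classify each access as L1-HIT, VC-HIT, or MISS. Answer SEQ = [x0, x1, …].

SEQ = [MISS, L1-HIT, MISS, L1-HIT, VC-HIT, MISS, VC-HIT, VC-HIT, VC-HIT, VC-HIT, VC-HIT, L1-HIT, VC-HIT, VC-HIT, VC-HIT]

0: 0xc9 (blk 12, set 0) → MISS  vc=[]
1: 0xc1 (blk 12, set 0) → L1-HIT  vc=[]
2: 0xaa (blk 10, set 0) → MISS  vc=[12]
3: 0xa7 (blk 10, set 0) → L1-HIT  vc=[12]
4: 0xcb (blk 12, set 0) → VC-HIT  vc=[10]
5: 0x88 (blk 8, set 0) → MISS  vc=[10, 12]
6: 0xad (blk 10, set 0) → VC-HIT  vc=[8, 12]
7: 0xca (blk 12, set 0) → VC-HIT  vc=[8, 10]
8: 0x8e (blk 8, set 0) → VC-HIT  vc=[12, 10]
9: 0xc0 (blk 12, set 0) → VC-HIT  vc=[8, 10]
10: 0xa1 (blk 10, set 0) → VC-HIT  vc=[8, 12]
11: 0xa1 (blk 10, set 0) → L1-HIT  vc=[8, 12]
12: 0x8a (blk 8, set 0) → VC-HIT  vc=[10, 12]
13: 0xae (blk 10, set 0) → VC-HIT  vc=[8, 12]
14: 0xc5 (blk 12, set 0) → VC-HIT  vc=[8, 10]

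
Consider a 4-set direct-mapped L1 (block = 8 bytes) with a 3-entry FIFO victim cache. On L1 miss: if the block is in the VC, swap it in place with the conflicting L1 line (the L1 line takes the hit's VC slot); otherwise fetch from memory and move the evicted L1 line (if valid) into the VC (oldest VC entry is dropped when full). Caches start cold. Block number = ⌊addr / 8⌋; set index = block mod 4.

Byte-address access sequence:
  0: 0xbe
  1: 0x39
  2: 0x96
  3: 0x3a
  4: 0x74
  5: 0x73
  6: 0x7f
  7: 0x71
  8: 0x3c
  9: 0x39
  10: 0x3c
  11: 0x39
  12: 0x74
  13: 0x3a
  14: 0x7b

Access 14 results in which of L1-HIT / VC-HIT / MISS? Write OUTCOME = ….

0: 0xbe (blk 23, set 3) → MISS  vc=[]
1: 0x39 (blk 7, set 3) → MISS  vc=[23]
2: 0x96 (blk 18, set 2) → MISS  vc=[23]
3: 0x3a (blk 7, set 3) → L1-HIT  vc=[23]
4: 0x74 (blk 14, set 2) → MISS  vc=[23, 18]
5: 0x73 (blk 14, set 2) → L1-HIT  vc=[23, 18]
6: 0x7f (blk 15, set 3) → MISS  vc=[23, 18, 7]
7: 0x71 (blk 14, set 2) → L1-HIT  vc=[23, 18, 7]
8: 0x3c (blk 7, set 3) → VC-HIT  vc=[23, 18, 15]
9: 0x39 (blk 7, set 3) → L1-HIT  vc=[23, 18, 15]
10: 0x3c (blk 7, set 3) → L1-HIT  vc=[23, 18, 15]
11: 0x39 (blk 7, set 3) → L1-HIT  vc=[23, 18, 15]
12: 0x74 (blk 14, set 2) → L1-HIT  vc=[23, 18, 15]
13: 0x3a (blk 7, set 3) → L1-HIT  vc=[23, 18, 15]
14: 0x7b (blk 15, set 3) → VC-HIT  vc=[23, 18, 7]

OUTCOME = VC-HIT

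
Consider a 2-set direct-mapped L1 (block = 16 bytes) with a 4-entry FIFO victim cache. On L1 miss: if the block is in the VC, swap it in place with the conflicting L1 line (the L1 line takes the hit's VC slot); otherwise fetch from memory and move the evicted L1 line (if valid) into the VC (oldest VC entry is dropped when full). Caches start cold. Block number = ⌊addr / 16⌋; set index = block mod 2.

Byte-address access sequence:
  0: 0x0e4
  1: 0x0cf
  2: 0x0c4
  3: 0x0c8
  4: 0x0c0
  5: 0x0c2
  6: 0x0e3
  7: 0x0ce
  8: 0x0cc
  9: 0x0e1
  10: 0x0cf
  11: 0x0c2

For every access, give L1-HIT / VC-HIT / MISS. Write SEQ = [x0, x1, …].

SEQ = [MISS, MISS, L1-HIT, L1-HIT, L1-HIT, L1-HIT, VC-HIT, VC-HIT, L1-HIT, VC-HIT, VC-HIT, L1-HIT]

  [0] addr=0xe4 blk=14 s=0: MISS | VC []
  [1] addr=0xcf blk=12 s=0: MISS | VC [14]
  [2] addr=0xc4 blk=12 s=0: L1-HIT | VC [14]
  [3] addr=0xc8 blk=12 s=0: L1-HIT | VC [14]
  [4] addr=0xc0 blk=12 s=0: L1-HIT | VC [14]
  [5] addr=0xc2 blk=12 s=0: L1-HIT | VC [14]
  [6] addr=0xe3 blk=14 s=0: VC-HIT | VC [12]
  [7] addr=0xce blk=12 s=0: VC-HIT | VC [14]
  [8] addr=0xcc blk=12 s=0: L1-HIT | VC [14]
  [9] addr=0xe1 blk=14 s=0: VC-HIT | VC [12]
  [10] addr=0xcf blk=12 s=0: VC-HIT | VC [14]
  [11] addr=0xc2 blk=12 s=0: L1-HIT | VC [14]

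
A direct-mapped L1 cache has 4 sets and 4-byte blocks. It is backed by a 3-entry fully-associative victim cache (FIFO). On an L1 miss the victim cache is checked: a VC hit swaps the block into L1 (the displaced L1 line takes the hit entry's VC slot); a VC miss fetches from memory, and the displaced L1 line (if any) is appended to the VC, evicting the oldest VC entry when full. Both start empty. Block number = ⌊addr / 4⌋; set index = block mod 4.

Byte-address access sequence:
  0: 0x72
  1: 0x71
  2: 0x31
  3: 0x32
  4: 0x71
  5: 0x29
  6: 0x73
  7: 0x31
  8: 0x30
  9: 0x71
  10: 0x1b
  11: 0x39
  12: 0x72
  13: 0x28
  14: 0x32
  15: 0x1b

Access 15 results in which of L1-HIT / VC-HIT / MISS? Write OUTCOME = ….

OUTCOME = VC-HIT

#0 0x72→b28/s0 MISS; vc=[]
#1 0x71→b28/s0 L1-HIT; vc=[]
#2 0x31→b12/s0 MISS; vc=[28]
#3 0x32→b12/s0 L1-HIT; vc=[28]
#4 0x71→b28/s0 VC-HIT; vc=[12]
#5 0x29→b10/s2 MISS; vc=[12]
#6 0x73→b28/s0 L1-HIT; vc=[12]
#7 0x31→b12/s0 VC-HIT; vc=[28]
#8 0x30→b12/s0 L1-HIT; vc=[28]
#9 0x71→b28/s0 VC-HIT; vc=[12]
#10 0x1b→b6/s2 MISS; vc=[12,10]
#11 0x39→b14/s2 MISS; vc=[12,10,6]
#12 0x72→b28/s0 L1-HIT; vc=[12,10,6]
#13 0x28→b10/s2 VC-HIT; vc=[12,14,6]
#14 0x32→b12/s0 VC-HIT; vc=[28,14,6]
#15 0x1b→b6/s2 VC-HIT; vc=[28,14,10]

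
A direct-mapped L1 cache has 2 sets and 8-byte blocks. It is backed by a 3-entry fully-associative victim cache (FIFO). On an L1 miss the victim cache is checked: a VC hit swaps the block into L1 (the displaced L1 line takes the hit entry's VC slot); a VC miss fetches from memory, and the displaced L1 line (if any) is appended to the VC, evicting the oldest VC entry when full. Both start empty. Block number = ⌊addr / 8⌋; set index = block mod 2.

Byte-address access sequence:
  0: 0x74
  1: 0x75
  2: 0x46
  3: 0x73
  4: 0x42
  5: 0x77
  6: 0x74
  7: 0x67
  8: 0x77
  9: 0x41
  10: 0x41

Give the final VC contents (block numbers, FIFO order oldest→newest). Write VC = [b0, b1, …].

0: 0x74 (blk 14, set 0) → MISS  vc=[]
1: 0x75 (blk 14, set 0) → L1-HIT  vc=[]
2: 0x46 (blk 8, set 0) → MISS  vc=[14]
3: 0x73 (blk 14, set 0) → VC-HIT  vc=[8]
4: 0x42 (blk 8, set 0) → VC-HIT  vc=[14]
5: 0x77 (blk 14, set 0) → VC-HIT  vc=[8]
6: 0x74 (blk 14, set 0) → L1-HIT  vc=[8]
7: 0x67 (blk 12, set 0) → MISS  vc=[8, 14]
8: 0x77 (blk 14, set 0) → VC-HIT  vc=[8, 12]
9: 0x41 (blk 8, set 0) → VC-HIT  vc=[14, 12]
10: 0x41 (blk 8, set 0) → L1-HIT  vc=[14, 12]

VC = [14, 12]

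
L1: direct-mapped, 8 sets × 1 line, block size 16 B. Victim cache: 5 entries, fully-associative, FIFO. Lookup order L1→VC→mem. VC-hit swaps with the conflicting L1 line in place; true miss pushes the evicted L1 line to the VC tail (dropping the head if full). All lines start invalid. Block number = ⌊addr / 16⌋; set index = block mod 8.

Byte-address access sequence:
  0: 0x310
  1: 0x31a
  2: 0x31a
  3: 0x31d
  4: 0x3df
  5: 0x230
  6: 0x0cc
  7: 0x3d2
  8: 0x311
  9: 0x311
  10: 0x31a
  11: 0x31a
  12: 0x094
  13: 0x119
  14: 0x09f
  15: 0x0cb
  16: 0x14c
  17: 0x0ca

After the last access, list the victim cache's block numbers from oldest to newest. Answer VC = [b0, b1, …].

VC = [49, 17, 20]

0: 0x310 (blk 49, set 1) → MISS  vc=[]
1: 0x31a (blk 49, set 1) → L1-HIT  vc=[]
2: 0x31a (blk 49, set 1) → L1-HIT  vc=[]
3: 0x31d (blk 49, set 1) → L1-HIT  vc=[]
4: 0x3df (blk 61, set 5) → MISS  vc=[]
5: 0x230 (blk 35, set 3) → MISS  vc=[]
6: 0xcc (blk 12, set 4) → MISS  vc=[]
7: 0x3d2 (blk 61, set 5) → L1-HIT  vc=[]
8: 0x311 (blk 49, set 1) → L1-HIT  vc=[]
9: 0x311 (blk 49, set 1) → L1-HIT  vc=[]
10: 0x31a (blk 49, set 1) → L1-HIT  vc=[]
11: 0x31a (blk 49, set 1) → L1-HIT  vc=[]
12: 0x94 (blk 9, set 1) → MISS  vc=[49]
13: 0x119 (blk 17, set 1) → MISS  vc=[49, 9]
14: 0x9f (blk 9, set 1) → VC-HIT  vc=[49, 17]
15: 0xcb (blk 12, set 4) → L1-HIT  vc=[49, 17]
16: 0x14c (blk 20, set 4) → MISS  vc=[49, 17, 12]
17: 0xca (blk 12, set 4) → VC-HIT  vc=[49, 17, 20]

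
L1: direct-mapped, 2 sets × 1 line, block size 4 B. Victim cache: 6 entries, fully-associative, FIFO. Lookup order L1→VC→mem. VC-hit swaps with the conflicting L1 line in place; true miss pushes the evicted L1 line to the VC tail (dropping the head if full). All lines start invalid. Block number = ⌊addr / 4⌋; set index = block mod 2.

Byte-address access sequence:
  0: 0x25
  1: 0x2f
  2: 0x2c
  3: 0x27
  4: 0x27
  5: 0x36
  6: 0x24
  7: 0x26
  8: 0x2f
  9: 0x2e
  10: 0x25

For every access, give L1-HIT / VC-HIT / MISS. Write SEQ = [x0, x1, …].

SEQ = [MISS, MISS, L1-HIT, VC-HIT, L1-HIT, MISS, VC-HIT, L1-HIT, VC-HIT, L1-HIT, VC-HIT]

  [0] addr=0x25 blk=9 s=1: MISS | VC []
  [1] addr=0x2f blk=11 s=1: MISS | VC [9]
  [2] addr=0x2c blk=11 s=1: L1-HIT | VC [9]
  [3] addr=0x27 blk=9 s=1: VC-HIT | VC [11]
  [4] addr=0x27 blk=9 s=1: L1-HIT | VC [11]
  [5] addr=0x36 blk=13 s=1: MISS | VC [11, 9]
  [6] addr=0x24 blk=9 s=1: VC-HIT | VC [11, 13]
  [7] addr=0x26 blk=9 s=1: L1-HIT | VC [11, 13]
  [8] addr=0x2f blk=11 s=1: VC-HIT | VC [9, 13]
  [9] addr=0x2e blk=11 s=1: L1-HIT | VC [9, 13]
  [10] addr=0x25 blk=9 s=1: VC-HIT | VC [11, 13]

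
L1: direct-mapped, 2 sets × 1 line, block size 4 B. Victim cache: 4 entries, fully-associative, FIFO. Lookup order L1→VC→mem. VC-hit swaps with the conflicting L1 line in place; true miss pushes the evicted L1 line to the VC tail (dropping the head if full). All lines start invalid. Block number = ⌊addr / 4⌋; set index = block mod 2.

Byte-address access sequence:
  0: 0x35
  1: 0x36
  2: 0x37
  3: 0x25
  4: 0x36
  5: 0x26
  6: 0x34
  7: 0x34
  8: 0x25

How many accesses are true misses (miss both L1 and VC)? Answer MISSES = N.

MISSES = 2

#0 0x35→b13/s1 MISS; vc=[]
#1 0x36→b13/s1 L1-HIT; vc=[]
#2 0x37→b13/s1 L1-HIT; vc=[]
#3 0x25→b9/s1 MISS; vc=[13]
#4 0x36→b13/s1 VC-HIT; vc=[9]
#5 0x26→b9/s1 VC-HIT; vc=[13]
#6 0x34→b13/s1 VC-HIT; vc=[9]
#7 0x34→b13/s1 L1-HIT; vc=[9]
#8 0x25→b9/s1 VC-HIT; vc=[13]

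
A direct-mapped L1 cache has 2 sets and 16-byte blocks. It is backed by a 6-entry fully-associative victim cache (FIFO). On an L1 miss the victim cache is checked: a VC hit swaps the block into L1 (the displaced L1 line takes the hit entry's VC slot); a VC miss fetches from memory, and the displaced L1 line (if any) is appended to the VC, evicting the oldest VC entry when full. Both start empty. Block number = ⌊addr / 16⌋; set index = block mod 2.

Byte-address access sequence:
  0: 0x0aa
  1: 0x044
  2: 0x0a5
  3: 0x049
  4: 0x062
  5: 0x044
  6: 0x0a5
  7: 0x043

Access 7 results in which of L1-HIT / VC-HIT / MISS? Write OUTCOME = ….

OUTCOME = VC-HIT

0: 0xaa (blk 10, set 0) → MISS  vc=[]
1: 0x44 (blk 4, set 0) → MISS  vc=[10]
2: 0xa5 (blk 10, set 0) → VC-HIT  vc=[4]
3: 0x49 (blk 4, set 0) → VC-HIT  vc=[10]
4: 0x62 (blk 6, set 0) → MISS  vc=[10, 4]
5: 0x44 (blk 4, set 0) → VC-HIT  vc=[10, 6]
6: 0xa5 (blk 10, set 0) → VC-HIT  vc=[4, 6]
7: 0x43 (blk 4, set 0) → VC-HIT  vc=[10, 6]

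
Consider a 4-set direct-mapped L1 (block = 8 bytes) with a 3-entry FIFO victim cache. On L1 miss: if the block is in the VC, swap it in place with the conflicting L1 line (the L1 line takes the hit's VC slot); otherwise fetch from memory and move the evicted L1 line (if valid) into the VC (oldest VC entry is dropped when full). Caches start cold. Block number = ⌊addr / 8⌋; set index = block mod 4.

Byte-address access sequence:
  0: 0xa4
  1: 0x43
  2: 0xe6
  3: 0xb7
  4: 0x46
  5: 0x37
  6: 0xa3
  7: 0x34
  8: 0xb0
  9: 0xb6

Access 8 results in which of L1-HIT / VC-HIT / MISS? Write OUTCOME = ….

#0 0xa4→b20/s0 MISS; vc=[]
#1 0x43→b8/s0 MISS; vc=[20]
#2 0xe6→b28/s0 MISS; vc=[20,8]
#3 0xb7→b22/s2 MISS; vc=[20,8]
#4 0x46→b8/s0 VC-HIT; vc=[20,28]
#5 0x37→b6/s2 MISS; vc=[20,28,22]
#6 0xa3→b20/s0 VC-HIT; vc=[8,28,22]
#7 0x34→b6/s2 L1-HIT; vc=[8,28,22]
#8 0xb0→b22/s2 VC-HIT; vc=[8,28,6]
#9 0xb6→b22/s2 L1-HIT; vc=[8,28,6]

OUTCOME = VC-HIT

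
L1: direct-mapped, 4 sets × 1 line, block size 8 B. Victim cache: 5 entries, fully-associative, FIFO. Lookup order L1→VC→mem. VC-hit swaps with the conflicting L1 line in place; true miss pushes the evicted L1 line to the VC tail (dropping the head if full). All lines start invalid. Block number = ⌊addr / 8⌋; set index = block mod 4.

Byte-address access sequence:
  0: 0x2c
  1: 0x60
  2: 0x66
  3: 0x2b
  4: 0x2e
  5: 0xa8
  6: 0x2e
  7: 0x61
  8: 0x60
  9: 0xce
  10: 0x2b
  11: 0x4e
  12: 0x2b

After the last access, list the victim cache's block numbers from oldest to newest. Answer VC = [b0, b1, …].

VC = [21, 25, 9]

0: 0x2c (blk 5, set 1) → MISS  vc=[]
1: 0x60 (blk 12, set 0) → MISS  vc=[]
2: 0x66 (blk 12, set 0) → L1-HIT  vc=[]
3: 0x2b (blk 5, set 1) → L1-HIT  vc=[]
4: 0x2e (blk 5, set 1) → L1-HIT  vc=[]
5: 0xa8 (blk 21, set 1) → MISS  vc=[5]
6: 0x2e (blk 5, set 1) → VC-HIT  vc=[21]
7: 0x61 (blk 12, set 0) → L1-HIT  vc=[21]
8: 0x60 (blk 12, set 0) → L1-HIT  vc=[21]
9: 0xce (blk 25, set 1) → MISS  vc=[21, 5]
10: 0x2b (blk 5, set 1) → VC-HIT  vc=[21, 25]
11: 0x4e (blk 9, set 1) → MISS  vc=[21, 25, 5]
12: 0x2b (blk 5, set 1) → VC-HIT  vc=[21, 25, 9]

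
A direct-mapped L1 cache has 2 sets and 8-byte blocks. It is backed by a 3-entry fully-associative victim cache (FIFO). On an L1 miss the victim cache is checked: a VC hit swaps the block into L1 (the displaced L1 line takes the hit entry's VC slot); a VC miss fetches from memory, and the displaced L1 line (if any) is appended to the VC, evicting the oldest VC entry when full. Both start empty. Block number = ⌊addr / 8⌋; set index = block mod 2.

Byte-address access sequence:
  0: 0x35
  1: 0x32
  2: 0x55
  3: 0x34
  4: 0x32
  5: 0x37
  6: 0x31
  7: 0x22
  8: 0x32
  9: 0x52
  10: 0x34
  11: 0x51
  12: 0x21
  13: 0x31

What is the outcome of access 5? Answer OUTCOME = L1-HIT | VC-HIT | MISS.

OUTCOME = L1-HIT

#0 0x35→b6/s0 MISS; vc=[]
#1 0x32→b6/s0 L1-HIT; vc=[]
#2 0x55→b10/s0 MISS; vc=[6]
#3 0x34→b6/s0 VC-HIT; vc=[10]
#4 0x32→b6/s0 L1-HIT; vc=[10]
#5 0x37→b6/s0 L1-HIT; vc=[10]
#6 0x31→b6/s0 L1-HIT; vc=[10]
#7 0x22→b4/s0 MISS; vc=[10,6]
#8 0x32→b6/s0 VC-HIT; vc=[10,4]
#9 0x52→b10/s0 VC-HIT; vc=[6,4]
#10 0x34→b6/s0 VC-HIT; vc=[10,4]
#11 0x51→b10/s0 VC-HIT; vc=[6,4]
#12 0x21→b4/s0 VC-HIT; vc=[6,10]
#13 0x31→b6/s0 VC-HIT; vc=[4,10]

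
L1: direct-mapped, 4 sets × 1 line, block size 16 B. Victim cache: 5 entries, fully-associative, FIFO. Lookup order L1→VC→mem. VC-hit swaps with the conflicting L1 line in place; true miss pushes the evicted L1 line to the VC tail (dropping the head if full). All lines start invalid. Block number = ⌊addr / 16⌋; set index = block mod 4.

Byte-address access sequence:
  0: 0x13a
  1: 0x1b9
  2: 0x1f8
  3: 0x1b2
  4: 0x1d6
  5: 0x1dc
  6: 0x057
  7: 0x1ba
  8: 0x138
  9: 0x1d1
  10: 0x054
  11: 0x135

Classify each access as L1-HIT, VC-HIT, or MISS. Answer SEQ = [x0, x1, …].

SEQ = [MISS, MISS, MISS, VC-HIT, MISS, L1-HIT, MISS, L1-HIT, VC-HIT, VC-HIT, VC-HIT, L1-HIT]

0: 0x13a (blk 19, set 3) → MISS  vc=[]
1: 0x1b9 (blk 27, set 3) → MISS  vc=[19]
2: 0x1f8 (blk 31, set 3) → MISS  vc=[19, 27]
3: 0x1b2 (blk 27, set 3) → VC-HIT  vc=[19, 31]
4: 0x1d6 (blk 29, set 1) → MISS  vc=[19, 31]
5: 0x1dc (blk 29, set 1) → L1-HIT  vc=[19, 31]
6: 0x57 (blk 5, set 1) → MISS  vc=[19, 31, 29]
7: 0x1ba (blk 27, set 3) → L1-HIT  vc=[19, 31, 29]
8: 0x138 (blk 19, set 3) → VC-HIT  vc=[27, 31, 29]
9: 0x1d1 (blk 29, set 1) → VC-HIT  vc=[27, 31, 5]
10: 0x54 (blk 5, set 1) → VC-HIT  vc=[27, 31, 29]
11: 0x135 (blk 19, set 3) → L1-HIT  vc=[27, 31, 29]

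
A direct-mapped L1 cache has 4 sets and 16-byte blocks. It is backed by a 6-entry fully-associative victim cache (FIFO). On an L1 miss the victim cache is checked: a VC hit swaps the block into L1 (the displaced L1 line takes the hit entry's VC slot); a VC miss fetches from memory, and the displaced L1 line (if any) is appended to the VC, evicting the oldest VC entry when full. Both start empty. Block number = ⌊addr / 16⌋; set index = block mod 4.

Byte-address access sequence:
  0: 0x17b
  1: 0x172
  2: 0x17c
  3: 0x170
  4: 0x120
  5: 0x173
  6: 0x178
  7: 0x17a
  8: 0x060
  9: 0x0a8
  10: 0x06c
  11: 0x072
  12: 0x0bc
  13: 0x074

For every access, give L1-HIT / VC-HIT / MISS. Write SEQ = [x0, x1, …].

SEQ = [MISS, L1-HIT, L1-HIT, L1-HIT, MISS, L1-HIT, L1-HIT, L1-HIT, MISS, MISS, VC-HIT, MISS, MISS, VC-HIT]

0: 0x17b (blk 23, set 3) → MISS  vc=[]
1: 0x172 (blk 23, set 3) → L1-HIT  vc=[]
2: 0x17c (blk 23, set 3) → L1-HIT  vc=[]
3: 0x170 (blk 23, set 3) → L1-HIT  vc=[]
4: 0x120 (blk 18, set 2) → MISS  vc=[]
5: 0x173 (blk 23, set 3) → L1-HIT  vc=[]
6: 0x178 (blk 23, set 3) → L1-HIT  vc=[]
7: 0x17a (blk 23, set 3) → L1-HIT  vc=[]
8: 0x60 (blk 6, set 2) → MISS  vc=[18]
9: 0xa8 (blk 10, set 2) → MISS  vc=[18, 6]
10: 0x6c (blk 6, set 2) → VC-HIT  vc=[18, 10]
11: 0x72 (blk 7, set 3) → MISS  vc=[18, 10, 23]
12: 0xbc (blk 11, set 3) → MISS  vc=[18, 10, 23, 7]
13: 0x74 (blk 7, set 3) → VC-HIT  vc=[18, 10, 23, 11]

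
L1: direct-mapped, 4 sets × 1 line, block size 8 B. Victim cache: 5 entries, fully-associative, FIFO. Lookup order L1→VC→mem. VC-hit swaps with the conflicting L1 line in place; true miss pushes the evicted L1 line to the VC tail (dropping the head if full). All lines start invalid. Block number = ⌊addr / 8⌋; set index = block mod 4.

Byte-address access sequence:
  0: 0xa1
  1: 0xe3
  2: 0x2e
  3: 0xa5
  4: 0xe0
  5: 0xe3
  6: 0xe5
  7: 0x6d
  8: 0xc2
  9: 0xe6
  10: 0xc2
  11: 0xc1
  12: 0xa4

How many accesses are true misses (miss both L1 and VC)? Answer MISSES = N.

0: 0xa1 (blk 20, set 0) → MISS  vc=[]
1: 0xe3 (blk 28, set 0) → MISS  vc=[20]
2: 0x2e (blk 5, set 1) → MISS  vc=[20]
3: 0xa5 (blk 20, set 0) → VC-HIT  vc=[28]
4: 0xe0 (blk 28, set 0) → VC-HIT  vc=[20]
5: 0xe3 (blk 28, set 0) → L1-HIT  vc=[20]
6: 0xe5 (blk 28, set 0) → L1-HIT  vc=[20]
7: 0x6d (blk 13, set 1) → MISS  vc=[20, 5]
8: 0xc2 (blk 24, set 0) → MISS  vc=[20, 5, 28]
9: 0xe6 (blk 28, set 0) → VC-HIT  vc=[20, 5, 24]
10: 0xc2 (blk 24, set 0) → VC-HIT  vc=[20, 5, 28]
11: 0xc1 (blk 24, set 0) → L1-HIT  vc=[20, 5, 28]
12: 0xa4 (blk 20, set 0) → VC-HIT  vc=[24, 5, 28]

MISSES = 5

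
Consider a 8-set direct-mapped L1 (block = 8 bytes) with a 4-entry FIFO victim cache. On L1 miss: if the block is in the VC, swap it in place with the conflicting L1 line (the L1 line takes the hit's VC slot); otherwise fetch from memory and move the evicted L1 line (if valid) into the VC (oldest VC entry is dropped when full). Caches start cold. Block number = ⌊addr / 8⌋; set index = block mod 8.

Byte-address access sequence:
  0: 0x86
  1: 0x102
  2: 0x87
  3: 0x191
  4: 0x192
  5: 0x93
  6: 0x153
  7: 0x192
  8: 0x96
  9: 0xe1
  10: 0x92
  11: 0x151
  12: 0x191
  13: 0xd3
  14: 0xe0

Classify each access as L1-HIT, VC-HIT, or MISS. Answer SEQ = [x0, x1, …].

#0 0x86→b16/s0 MISS; vc=[]
#1 0x102→b32/s0 MISS; vc=[16]
#2 0x87→b16/s0 VC-HIT; vc=[32]
#3 0x191→b50/s2 MISS; vc=[32]
#4 0x192→b50/s2 L1-HIT; vc=[32]
#5 0x93→b18/s2 MISS; vc=[32,50]
#6 0x153→b42/s2 MISS; vc=[32,50,18]
#7 0x192→b50/s2 VC-HIT; vc=[32,42,18]
#8 0x96→b18/s2 VC-HIT; vc=[32,42,50]
#9 0xe1→b28/s4 MISS; vc=[32,42,50]
#10 0x92→b18/s2 L1-HIT; vc=[32,42,50]
#11 0x151→b42/s2 VC-HIT; vc=[32,18,50]
#12 0x191→b50/s2 VC-HIT; vc=[32,18,42]
#13 0xd3→b26/s2 MISS; vc=[32,18,42,50]
#14 0xe0→b28/s4 L1-HIT; vc=[32,18,42,50]

SEQ = [MISS, MISS, VC-HIT, MISS, L1-HIT, MISS, MISS, VC-HIT, VC-HIT, MISS, L1-HIT, VC-HIT, VC-HIT, MISS, L1-HIT]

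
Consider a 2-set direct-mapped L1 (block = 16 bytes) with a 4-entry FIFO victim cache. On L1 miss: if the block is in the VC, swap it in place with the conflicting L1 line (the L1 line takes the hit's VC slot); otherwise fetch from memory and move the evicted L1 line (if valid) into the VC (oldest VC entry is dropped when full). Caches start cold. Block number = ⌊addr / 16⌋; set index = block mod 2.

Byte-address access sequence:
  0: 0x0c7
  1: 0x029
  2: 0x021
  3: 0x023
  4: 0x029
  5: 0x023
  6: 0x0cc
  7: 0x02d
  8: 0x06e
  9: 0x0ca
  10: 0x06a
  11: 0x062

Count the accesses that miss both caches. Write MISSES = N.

MISSES = 3

0: 0xc7 (blk 12, set 0) → MISS  vc=[]
1: 0x29 (blk 2, set 0) → MISS  vc=[12]
2: 0x21 (blk 2, set 0) → L1-HIT  vc=[12]
3: 0x23 (blk 2, set 0) → L1-HIT  vc=[12]
4: 0x29 (blk 2, set 0) → L1-HIT  vc=[12]
5: 0x23 (blk 2, set 0) → L1-HIT  vc=[12]
6: 0xcc (blk 12, set 0) → VC-HIT  vc=[2]
7: 0x2d (blk 2, set 0) → VC-HIT  vc=[12]
8: 0x6e (blk 6, set 0) → MISS  vc=[12, 2]
9: 0xca (blk 12, set 0) → VC-HIT  vc=[6, 2]
10: 0x6a (blk 6, set 0) → VC-HIT  vc=[12, 2]
11: 0x62 (blk 6, set 0) → L1-HIT  vc=[12, 2]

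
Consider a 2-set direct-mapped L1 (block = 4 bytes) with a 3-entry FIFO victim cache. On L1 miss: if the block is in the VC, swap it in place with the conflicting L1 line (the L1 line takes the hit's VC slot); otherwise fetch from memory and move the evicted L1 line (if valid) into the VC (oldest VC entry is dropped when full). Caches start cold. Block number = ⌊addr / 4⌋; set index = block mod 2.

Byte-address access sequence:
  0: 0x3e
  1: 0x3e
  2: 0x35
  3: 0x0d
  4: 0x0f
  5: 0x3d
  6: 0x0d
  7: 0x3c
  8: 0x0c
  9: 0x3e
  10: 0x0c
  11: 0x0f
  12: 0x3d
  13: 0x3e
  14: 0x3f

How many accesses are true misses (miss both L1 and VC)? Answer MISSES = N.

0: 0x3e (blk 15, set 1) → MISS  vc=[]
1: 0x3e (blk 15, set 1) → L1-HIT  vc=[]
2: 0x35 (blk 13, set 1) → MISS  vc=[15]
3: 0xd (blk 3, set 1) → MISS  vc=[15, 13]
4: 0xf (blk 3, set 1) → L1-HIT  vc=[15, 13]
5: 0x3d (blk 15, set 1) → VC-HIT  vc=[3, 13]
6: 0xd (blk 3, set 1) → VC-HIT  vc=[15, 13]
7: 0x3c (blk 15, set 1) → VC-HIT  vc=[3, 13]
8: 0xc (blk 3, set 1) → VC-HIT  vc=[15, 13]
9: 0x3e (blk 15, set 1) → VC-HIT  vc=[3, 13]
10: 0xc (blk 3, set 1) → VC-HIT  vc=[15, 13]
11: 0xf (blk 3, set 1) → L1-HIT  vc=[15, 13]
12: 0x3d (blk 15, set 1) → VC-HIT  vc=[3, 13]
13: 0x3e (blk 15, set 1) → L1-HIT  vc=[3, 13]
14: 0x3f (blk 15, set 1) → L1-HIT  vc=[3, 13]

MISSES = 3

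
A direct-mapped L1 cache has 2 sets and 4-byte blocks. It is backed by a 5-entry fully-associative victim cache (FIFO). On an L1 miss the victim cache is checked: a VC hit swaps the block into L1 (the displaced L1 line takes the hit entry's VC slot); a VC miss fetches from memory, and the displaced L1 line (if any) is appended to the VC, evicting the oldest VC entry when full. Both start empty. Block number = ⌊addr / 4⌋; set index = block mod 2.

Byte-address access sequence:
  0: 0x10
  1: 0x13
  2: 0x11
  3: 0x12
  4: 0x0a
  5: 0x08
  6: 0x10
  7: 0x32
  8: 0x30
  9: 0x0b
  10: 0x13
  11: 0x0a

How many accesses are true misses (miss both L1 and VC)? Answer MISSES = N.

MISSES = 3

0: 0x10 (blk 4, set 0) → MISS  vc=[]
1: 0x13 (blk 4, set 0) → L1-HIT  vc=[]
2: 0x11 (blk 4, set 0) → L1-HIT  vc=[]
3: 0x12 (blk 4, set 0) → L1-HIT  vc=[]
4: 0xa (blk 2, set 0) → MISS  vc=[4]
5: 0x8 (blk 2, set 0) → L1-HIT  vc=[4]
6: 0x10 (blk 4, set 0) → VC-HIT  vc=[2]
7: 0x32 (blk 12, set 0) → MISS  vc=[2, 4]
8: 0x30 (blk 12, set 0) → L1-HIT  vc=[2, 4]
9: 0xb (blk 2, set 0) → VC-HIT  vc=[12, 4]
10: 0x13 (blk 4, set 0) → VC-HIT  vc=[12, 2]
11: 0xa (blk 2, set 0) → VC-HIT  vc=[12, 4]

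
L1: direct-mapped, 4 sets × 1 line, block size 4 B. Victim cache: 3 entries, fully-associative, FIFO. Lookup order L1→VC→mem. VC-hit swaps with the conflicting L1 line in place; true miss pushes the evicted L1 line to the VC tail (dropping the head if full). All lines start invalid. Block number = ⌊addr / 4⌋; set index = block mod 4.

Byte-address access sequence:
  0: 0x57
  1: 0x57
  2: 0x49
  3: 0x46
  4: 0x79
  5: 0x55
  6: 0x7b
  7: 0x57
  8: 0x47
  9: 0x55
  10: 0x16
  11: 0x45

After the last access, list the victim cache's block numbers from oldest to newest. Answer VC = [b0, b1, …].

#0 0x57→b21/s1 MISS; vc=[]
#1 0x57→b21/s1 L1-HIT; vc=[]
#2 0x49→b18/s2 MISS; vc=[]
#3 0x46→b17/s1 MISS; vc=[21]
#4 0x79→b30/s2 MISS; vc=[21,18]
#5 0x55→b21/s1 VC-HIT; vc=[17,18]
#6 0x7b→b30/s2 L1-HIT; vc=[17,18]
#7 0x57→b21/s1 L1-HIT; vc=[17,18]
#8 0x47→b17/s1 VC-HIT; vc=[21,18]
#9 0x55→b21/s1 VC-HIT; vc=[17,18]
#10 0x16→b5/s1 MISS; vc=[17,18,21]
#11 0x45→b17/s1 VC-HIT; vc=[5,18,21]

VC = [5, 18, 21]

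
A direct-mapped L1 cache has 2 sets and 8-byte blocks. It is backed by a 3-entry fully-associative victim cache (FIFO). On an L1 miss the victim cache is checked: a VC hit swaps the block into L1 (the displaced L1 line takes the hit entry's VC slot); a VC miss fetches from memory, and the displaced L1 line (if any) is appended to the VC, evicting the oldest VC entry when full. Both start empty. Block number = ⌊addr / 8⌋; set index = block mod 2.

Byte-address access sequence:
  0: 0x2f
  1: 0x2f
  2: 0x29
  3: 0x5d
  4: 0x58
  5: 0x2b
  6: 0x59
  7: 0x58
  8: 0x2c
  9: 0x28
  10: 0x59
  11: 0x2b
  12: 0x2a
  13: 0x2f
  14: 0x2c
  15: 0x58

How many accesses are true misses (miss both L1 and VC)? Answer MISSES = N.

#0 0x2f→b5/s1 MISS; vc=[]
#1 0x2f→b5/s1 L1-HIT; vc=[]
#2 0x29→b5/s1 L1-HIT; vc=[]
#3 0x5d→b11/s1 MISS; vc=[5]
#4 0x58→b11/s1 L1-HIT; vc=[5]
#5 0x2b→b5/s1 VC-HIT; vc=[11]
#6 0x59→b11/s1 VC-HIT; vc=[5]
#7 0x58→b11/s1 L1-HIT; vc=[5]
#8 0x2c→b5/s1 VC-HIT; vc=[11]
#9 0x28→b5/s1 L1-HIT; vc=[11]
#10 0x59→b11/s1 VC-HIT; vc=[5]
#11 0x2b→b5/s1 VC-HIT; vc=[11]
#12 0x2a→b5/s1 L1-HIT; vc=[11]
#13 0x2f→b5/s1 L1-HIT; vc=[11]
#14 0x2c→b5/s1 L1-HIT; vc=[11]
#15 0x58→b11/s1 VC-HIT; vc=[5]

MISSES = 2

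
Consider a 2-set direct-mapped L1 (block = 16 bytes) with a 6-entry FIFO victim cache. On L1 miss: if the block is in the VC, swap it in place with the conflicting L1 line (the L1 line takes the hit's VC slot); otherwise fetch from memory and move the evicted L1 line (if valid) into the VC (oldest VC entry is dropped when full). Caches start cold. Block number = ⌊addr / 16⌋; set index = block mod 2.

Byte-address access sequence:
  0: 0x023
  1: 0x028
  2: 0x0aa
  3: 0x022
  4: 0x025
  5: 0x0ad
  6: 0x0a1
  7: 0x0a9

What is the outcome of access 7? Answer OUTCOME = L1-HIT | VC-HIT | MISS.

  [0] addr=0x23 blk=2 s=0: MISS | VC []
  [1] addr=0x28 blk=2 s=0: L1-HIT | VC []
  [2] addr=0xaa blk=10 s=0: MISS | VC [2]
  [3] addr=0x22 blk=2 s=0: VC-HIT | VC [10]
  [4] addr=0x25 blk=2 s=0: L1-HIT | VC [10]
  [5] addr=0xad blk=10 s=0: VC-HIT | VC [2]
  [6] addr=0xa1 blk=10 s=0: L1-HIT | VC [2]
  [7] addr=0xa9 blk=10 s=0: L1-HIT | VC [2]

OUTCOME = L1-HIT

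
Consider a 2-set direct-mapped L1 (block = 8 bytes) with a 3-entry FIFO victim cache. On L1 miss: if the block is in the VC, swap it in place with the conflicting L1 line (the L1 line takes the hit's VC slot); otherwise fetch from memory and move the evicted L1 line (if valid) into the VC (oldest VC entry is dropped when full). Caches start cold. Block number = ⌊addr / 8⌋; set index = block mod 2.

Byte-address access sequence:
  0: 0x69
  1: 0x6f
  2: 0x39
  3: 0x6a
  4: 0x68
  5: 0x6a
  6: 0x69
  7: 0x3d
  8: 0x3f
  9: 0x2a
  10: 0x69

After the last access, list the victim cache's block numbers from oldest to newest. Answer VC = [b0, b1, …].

#0 0x69→b13/s1 MISS; vc=[]
#1 0x6f→b13/s1 L1-HIT; vc=[]
#2 0x39→b7/s1 MISS; vc=[13]
#3 0x6a→b13/s1 VC-HIT; vc=[7]
#4 0x68→b13/s1 L1-HIT; vc=[7]
#5 0x6a→b13/s1 L1-HIT; vc=[7]
#6 0x69→b13/s1 L1-HIT; vc=[7]
#7 0x3d→b7/s1 VC-HIT; vc=[13]
#8 0x3f→b7/s1 L1-HIT; vc=[13]
#9 0x2a→b5/s1 MISS; vc=[13,7]
#10 0x69→b13/s1 VC-HIT; vc=[5,7]

VC = [5, 7]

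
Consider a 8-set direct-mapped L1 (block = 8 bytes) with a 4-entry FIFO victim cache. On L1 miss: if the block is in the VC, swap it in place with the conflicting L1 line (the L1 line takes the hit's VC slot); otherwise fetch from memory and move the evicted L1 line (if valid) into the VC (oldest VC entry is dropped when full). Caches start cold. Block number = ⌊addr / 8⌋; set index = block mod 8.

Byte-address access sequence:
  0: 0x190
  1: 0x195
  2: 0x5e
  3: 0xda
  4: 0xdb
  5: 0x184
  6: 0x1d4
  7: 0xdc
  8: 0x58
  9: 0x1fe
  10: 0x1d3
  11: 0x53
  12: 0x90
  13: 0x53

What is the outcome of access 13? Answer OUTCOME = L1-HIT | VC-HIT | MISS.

OUTCOME = VC-HIT

#0 0x190→b50/s2 MISS; vc=[]
#1 0x195→b50/s2 L1-HIT; vc=[]
#2 0x5e→b11/s3 MISS; vc=[]
#3 0xda→b27/s3 MISS; vc=[11]
#4 0xdb→b27/s3 L1-HIT; vc=[11]
#5 0x184→b48/s0 MISS; vc=[11]
#6 0x1d4→b58/s2 MISS; vc=[11,50]
#7 0xdc→b27/s3 L1-HIT; vc=[11,50]
#8 0x58→b11/s3 VC-HIT; vc=[27,50]
#9 0x1fe→b63/s7 MISS; vc=[27,50]
#10 0x1d3→b58/s2 L1-HIT; vc=[27,50]
#11 0x53→b10/s2 MISS; vc=[27,50,58]
#12 0x90→b18/s2 MISS; vc=[27,50,58,10]
#13 0x53→b10/s2 VC-HIT; vc=[27,50,58,18]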